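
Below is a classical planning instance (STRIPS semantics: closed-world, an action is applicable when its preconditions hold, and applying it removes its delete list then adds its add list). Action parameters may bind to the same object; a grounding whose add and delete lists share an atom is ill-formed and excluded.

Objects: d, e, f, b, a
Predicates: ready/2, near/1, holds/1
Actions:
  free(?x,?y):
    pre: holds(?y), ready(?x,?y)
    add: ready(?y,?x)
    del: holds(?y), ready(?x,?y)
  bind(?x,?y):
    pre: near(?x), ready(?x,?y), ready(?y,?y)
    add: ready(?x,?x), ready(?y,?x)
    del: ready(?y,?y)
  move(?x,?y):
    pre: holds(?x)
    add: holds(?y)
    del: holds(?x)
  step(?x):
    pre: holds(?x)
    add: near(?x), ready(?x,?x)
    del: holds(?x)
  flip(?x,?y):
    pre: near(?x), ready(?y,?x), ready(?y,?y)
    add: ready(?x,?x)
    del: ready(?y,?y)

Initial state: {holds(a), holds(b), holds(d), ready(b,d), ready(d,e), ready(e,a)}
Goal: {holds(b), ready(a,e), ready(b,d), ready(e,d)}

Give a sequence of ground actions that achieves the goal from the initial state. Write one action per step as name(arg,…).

1. free(e,a)  →  {holds(b), holds(d), ready(a,e), ready(b,d), ready(d,e)}
2. move(d,e)  →  {holds(b), holds(e), ready(a,e), ready(b,d), ready(d,e)}
3. free(d,e)  →  {holds(b), ready(a,e), ready(b,d), ready(e,d)}

free(e,a); move(d,e); free(d,e)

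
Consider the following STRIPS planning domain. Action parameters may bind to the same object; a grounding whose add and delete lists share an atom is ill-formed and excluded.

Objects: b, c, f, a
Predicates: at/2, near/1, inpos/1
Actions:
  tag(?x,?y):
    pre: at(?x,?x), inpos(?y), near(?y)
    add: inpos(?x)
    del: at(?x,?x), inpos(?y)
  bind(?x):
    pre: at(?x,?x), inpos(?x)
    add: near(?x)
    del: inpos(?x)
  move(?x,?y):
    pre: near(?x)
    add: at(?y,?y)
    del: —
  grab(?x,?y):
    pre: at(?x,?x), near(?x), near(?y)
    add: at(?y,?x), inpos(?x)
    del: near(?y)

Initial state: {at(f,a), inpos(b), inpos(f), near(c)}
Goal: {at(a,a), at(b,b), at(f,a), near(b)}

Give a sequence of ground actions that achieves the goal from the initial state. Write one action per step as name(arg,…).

1. move(c,b)  →  {at(b,b), at(f,a), inpos(b), inpos(f), near(c)}
2. bind(b)  →  {at(b,b), at(f,a), inpos(f), near(b), near(c)}
3. move(b,a)  →  {at(a,a), at(b,b), at(f,a), inpos(f), near(b), near(c)}

move(c,b); bind(b); move(b,a)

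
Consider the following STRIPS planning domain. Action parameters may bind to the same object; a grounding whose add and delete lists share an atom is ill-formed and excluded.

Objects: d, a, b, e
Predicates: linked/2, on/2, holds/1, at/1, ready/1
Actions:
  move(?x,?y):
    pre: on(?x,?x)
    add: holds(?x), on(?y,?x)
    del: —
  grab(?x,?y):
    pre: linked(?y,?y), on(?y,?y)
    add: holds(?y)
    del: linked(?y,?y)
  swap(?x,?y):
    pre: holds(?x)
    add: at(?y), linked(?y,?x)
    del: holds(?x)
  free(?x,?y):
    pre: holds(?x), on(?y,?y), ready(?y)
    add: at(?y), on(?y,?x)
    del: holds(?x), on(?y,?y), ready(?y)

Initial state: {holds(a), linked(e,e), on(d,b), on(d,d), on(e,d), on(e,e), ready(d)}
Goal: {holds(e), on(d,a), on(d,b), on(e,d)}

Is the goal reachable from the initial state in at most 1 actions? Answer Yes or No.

1. move(e,d)  →  {holds(a), holds(e), linked(e,e), on(d,b), on(d,d), on(d,e), on(e,d), on(e,e), ready(d)}
2. free(a,d)  →  {at(d), holds(e), linked(e,e), on(d,a), on(d,b), on(d,e), on(e,d), on(e,e)}
optimal plan length = 2; 2 > 1

No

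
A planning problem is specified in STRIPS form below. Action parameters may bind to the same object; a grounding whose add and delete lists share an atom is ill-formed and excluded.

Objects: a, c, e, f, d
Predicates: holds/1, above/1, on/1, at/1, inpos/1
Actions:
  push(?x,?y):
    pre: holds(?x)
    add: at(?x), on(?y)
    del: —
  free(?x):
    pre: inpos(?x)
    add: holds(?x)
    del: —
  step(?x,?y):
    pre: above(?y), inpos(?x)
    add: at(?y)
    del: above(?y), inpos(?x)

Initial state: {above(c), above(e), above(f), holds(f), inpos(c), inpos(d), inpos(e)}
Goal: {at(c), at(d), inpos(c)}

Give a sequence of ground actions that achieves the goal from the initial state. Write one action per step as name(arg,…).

free(d); push(d,a); step(e,c)

1. free(d)  →  {above(c), above(e), above(f), holds(d), holds(f), inpos(c), inpos(d), inpos(e)}
2. push(d,a)  →  {above(c), above(e), above(f), at(d), holds(d), holds(f), inpos(c), inpos(d), inpos(e), on(a)}
3. step(e,c)  →  {above(e), above(f), at(c), at(d), holds(d), holds(f), inpos(c), inpos(d), on(a)}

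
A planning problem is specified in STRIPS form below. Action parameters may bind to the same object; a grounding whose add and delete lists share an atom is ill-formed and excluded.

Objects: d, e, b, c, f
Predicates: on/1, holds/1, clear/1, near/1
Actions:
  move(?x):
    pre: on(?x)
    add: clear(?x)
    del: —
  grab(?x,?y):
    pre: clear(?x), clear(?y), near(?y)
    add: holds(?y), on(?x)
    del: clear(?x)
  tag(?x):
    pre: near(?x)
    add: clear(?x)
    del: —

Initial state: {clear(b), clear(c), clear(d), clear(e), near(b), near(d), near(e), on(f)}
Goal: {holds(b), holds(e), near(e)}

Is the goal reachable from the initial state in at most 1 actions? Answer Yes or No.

1. grab(d,e)  →  {clear(b), clear(c), clear(e), holds(e), near(b), near(d), near(e), on(d), on(f)}
2. grab(e,b)  →  {clear(b), clear(c), holds(b), holds(e), near(b), near(d), near(e), on(d), on(e), on(f)}
optimal plan length = 2; 2 > 1

No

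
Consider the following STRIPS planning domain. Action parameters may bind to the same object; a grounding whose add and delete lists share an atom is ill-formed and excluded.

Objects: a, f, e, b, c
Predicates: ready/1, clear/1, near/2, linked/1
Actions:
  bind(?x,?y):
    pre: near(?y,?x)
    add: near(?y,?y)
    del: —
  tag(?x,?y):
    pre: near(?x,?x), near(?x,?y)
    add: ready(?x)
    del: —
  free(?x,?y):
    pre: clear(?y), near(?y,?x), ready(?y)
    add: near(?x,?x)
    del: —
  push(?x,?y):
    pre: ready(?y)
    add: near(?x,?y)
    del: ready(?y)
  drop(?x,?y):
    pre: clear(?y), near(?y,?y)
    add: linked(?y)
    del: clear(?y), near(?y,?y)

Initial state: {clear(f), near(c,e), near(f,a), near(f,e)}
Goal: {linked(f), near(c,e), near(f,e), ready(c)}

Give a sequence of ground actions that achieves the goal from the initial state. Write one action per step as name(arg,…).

bind(a,f); bind(e,c); tag(c,e); drop(a,f)

1. bind(a,f)  →  {clear(f), near(c,e), near(f,a), near(f,e), near(f,f)}
2. bind(e,c)  →  {clear(f), near(c,c), near(c,e), near(f,a), near(f,e), near(f,f)}
3. tag(c,e)  →  {clear(f), near(c,c), near(c,e), near(f,a), near(f,e), near(f,f), ready(c)}
4. drop(a,f)  →  {linked(f), near(c,c), near(c,e), near(f,a), near(f,e), ready(c)}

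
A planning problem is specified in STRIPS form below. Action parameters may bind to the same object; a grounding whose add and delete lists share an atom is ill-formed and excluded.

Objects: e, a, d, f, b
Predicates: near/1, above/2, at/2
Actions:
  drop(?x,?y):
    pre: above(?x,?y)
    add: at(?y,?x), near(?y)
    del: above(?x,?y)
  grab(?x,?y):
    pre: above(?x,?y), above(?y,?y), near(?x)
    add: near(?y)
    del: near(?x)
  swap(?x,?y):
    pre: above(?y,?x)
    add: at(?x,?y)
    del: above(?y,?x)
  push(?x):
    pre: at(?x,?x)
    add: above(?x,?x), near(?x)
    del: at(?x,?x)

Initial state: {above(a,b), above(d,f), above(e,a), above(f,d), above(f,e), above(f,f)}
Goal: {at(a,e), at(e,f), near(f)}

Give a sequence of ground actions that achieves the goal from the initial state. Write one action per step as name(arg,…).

drop(e,a); drop(d,f); drop(f,e)

1. drop(e,a)  →  {above(a,b), above(d,f), above(f,d), above(f,e), above(f,f), at(a,e), near(a)}
2. drop(d,f)  →  {above(a,b), above(f,d), above(f,e), above(f,f), at(a,e), at(f,d), near(a), near(f)}
3. drop(f,e)  →  {above(a,b), above(f,d), above(f,f), at(a,e), at(e,f), at(f,d), near(a), near(e), near(f)}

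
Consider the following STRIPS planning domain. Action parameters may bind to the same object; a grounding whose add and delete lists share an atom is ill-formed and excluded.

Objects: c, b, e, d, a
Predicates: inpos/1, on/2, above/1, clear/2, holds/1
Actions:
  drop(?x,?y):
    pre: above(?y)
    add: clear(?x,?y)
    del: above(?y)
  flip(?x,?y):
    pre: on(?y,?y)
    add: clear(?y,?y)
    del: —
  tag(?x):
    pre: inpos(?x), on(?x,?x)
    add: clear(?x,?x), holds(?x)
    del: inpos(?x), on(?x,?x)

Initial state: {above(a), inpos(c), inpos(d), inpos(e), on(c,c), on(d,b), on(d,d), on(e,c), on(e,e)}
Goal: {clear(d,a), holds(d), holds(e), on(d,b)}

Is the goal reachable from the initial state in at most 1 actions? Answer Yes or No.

1. drop(d,a)  →  {clear(d,a), inpos(c), inpos(d), inpos(e), on(c,c), on(d,b), on(d,d), on(e,c), on(e,e)}
2. tag(e)  →  {clear(d,a), clear(e,e), holds(e), inpos(c), inpos(d), on(c,c), on(d,b), on(d,d), on(e,c)}
3. tag(d)  →  {clear(d,a), clear(d,d), clear(e,e), holds(d), holds(e), inpos(c), on(c,c), on(d,b), on(e,c)}
optimal plan length = 3; 3 > 1

No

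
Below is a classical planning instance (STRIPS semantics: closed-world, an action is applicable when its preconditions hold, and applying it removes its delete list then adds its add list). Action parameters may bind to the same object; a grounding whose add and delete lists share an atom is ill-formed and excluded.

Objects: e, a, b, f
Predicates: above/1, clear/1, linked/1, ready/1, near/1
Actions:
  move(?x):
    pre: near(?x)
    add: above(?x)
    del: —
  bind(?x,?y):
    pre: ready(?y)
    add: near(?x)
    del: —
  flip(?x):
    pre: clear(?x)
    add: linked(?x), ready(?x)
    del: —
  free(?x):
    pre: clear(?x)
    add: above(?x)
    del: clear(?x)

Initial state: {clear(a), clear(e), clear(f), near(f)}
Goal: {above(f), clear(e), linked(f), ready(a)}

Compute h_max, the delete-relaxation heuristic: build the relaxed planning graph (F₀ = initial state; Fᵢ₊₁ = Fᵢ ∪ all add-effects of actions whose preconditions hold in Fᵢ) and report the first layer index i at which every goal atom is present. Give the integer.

1

F0 = init (4 atoms)
F1 = F0 ∪ {above(a), above(e), above(f), linked(a), linked(e), linked(f), ready(a), ready(e), ready(f)}  (13 atoms)
goal ⊆ F1  ⇒  h_max = 1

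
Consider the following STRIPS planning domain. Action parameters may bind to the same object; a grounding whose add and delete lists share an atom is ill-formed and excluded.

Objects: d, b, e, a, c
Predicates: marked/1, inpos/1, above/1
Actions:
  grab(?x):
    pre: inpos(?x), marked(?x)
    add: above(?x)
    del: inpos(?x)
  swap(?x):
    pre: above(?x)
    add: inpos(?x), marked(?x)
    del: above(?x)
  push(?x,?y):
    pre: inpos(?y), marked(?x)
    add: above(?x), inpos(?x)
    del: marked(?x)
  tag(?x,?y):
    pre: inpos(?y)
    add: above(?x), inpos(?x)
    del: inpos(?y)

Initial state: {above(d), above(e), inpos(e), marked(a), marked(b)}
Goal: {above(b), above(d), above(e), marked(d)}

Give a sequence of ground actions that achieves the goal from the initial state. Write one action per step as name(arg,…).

swap(d); grab(d); push(b,e)

1. swap(d)  →  {above(e), inpos(d), inpos(e), marked(a), marked(b), marked(d)}
2. grab(d)  →  {above(d), above(e), inpos(e), marked(a), marked(b), marked(d)}
3. push(b,e)  →  {above(b), above(d), above(e), inpos(b), inpos(e), marked(a), marked(d)}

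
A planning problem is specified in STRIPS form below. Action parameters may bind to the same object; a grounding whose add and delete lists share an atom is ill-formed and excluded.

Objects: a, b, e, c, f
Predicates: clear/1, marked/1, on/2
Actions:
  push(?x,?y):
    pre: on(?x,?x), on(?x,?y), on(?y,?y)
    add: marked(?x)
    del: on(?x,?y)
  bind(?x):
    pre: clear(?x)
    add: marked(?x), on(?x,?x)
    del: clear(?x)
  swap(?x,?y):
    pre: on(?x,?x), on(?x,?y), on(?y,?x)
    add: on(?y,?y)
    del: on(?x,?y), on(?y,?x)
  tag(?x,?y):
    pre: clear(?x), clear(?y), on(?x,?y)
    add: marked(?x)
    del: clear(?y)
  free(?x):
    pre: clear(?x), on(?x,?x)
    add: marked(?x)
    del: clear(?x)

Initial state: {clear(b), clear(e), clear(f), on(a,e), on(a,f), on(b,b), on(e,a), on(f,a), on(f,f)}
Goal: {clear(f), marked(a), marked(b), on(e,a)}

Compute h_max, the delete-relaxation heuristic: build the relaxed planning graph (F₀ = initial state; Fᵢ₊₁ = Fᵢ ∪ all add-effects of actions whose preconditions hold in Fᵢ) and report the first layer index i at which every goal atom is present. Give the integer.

2

F0 = init (9 atoms)
F1 = F0 ∪ {marked(b), marked(e), marked(f), on(a,a), on(e,e)}  (14 atoms)
F2 = F1 ∪ {marked(a)}  (15 atoms)
goal ⊆ F2  ⇒  h_max = 2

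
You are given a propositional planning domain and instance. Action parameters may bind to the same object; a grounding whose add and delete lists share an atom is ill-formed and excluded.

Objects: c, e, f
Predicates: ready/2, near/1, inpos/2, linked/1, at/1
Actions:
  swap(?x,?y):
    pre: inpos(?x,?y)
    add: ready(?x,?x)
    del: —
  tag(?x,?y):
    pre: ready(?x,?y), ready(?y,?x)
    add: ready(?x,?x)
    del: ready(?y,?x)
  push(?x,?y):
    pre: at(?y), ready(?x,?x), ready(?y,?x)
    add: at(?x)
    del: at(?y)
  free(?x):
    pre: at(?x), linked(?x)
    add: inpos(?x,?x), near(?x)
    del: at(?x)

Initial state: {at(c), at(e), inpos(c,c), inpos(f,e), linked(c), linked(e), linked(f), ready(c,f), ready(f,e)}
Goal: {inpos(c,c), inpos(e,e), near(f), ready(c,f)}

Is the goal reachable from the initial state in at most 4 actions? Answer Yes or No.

1. swap(f,e)  →  {at(c), at(e), inpos(c,c), inpos(f,e), linked(c), linked(e), linked(f), ready(c,f), ready(f,e), ready(f,f)}
2. push(f,c)  →  {at(e), at(f), inpos(c,c), inpos(f,e), linked(c), linked(e), linked(f), ready(c,f), ready(f,e), ready(f,f)}
3. free(e)  →  {at(f), inpos(c,c), inpos(e,e), inpos(f,e), linked(c), linked(e), linked(f), near(e), ready(c,f), ready(f,e), ready(f,f)}
4. free(f)  →  {inpos(c,c), inpos(e,e), inpos(f,e), inpos(f,f), linked(c), linked(e), linked(f), near(e), near(f), ready(c,f), ready(f,e), ready(f,f)}
optimal plan length = 4; 4 ≤ 4

Yes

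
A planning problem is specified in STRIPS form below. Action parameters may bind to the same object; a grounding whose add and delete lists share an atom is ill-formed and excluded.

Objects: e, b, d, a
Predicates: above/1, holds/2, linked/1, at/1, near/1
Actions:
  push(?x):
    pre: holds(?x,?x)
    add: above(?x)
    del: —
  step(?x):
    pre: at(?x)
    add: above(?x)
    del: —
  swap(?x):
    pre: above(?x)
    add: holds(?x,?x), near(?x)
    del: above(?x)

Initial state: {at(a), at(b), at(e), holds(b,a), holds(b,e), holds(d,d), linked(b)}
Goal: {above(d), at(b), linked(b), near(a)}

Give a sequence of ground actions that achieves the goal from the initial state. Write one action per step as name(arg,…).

push(d); step(a); swap(a)

1. push(d)  →  {above(d), at(a), at(b), at(e), holds(b,a), holds(b,e), holds(d,d), linked(b)}
2. step(a)  →  {above(a), above(d), at(a), at(b), at(e), holds(b,a), holds(b,e), holds(d,d), linked(b)}
3. swap(a)  →  {above(d), at(a), at(b), at(e), holds(a,a), holds(b,a), holds(b,e), holds(d,d), linked(b), near(a)}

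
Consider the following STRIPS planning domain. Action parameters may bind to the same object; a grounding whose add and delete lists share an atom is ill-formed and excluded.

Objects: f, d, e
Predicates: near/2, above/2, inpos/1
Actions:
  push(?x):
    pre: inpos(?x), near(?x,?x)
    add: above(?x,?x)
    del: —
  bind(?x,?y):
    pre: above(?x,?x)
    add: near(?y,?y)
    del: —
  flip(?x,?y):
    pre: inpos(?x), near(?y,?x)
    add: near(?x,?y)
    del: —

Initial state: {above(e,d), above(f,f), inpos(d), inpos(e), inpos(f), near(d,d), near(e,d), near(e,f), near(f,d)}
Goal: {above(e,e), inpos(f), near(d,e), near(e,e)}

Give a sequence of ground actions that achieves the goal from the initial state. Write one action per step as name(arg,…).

bind(f,e); push(e); flip(d,e)

1. bind(f,e)  →  {above(e,d), above(f,f), inpos(d), inpos(e), inpos(f), near(d,d), near(e,d), near(e,e), near(e,f), near(f,d)}
2. push(e)  →  {above(e,d), above(e,e), above(f,f), inpos(d), inpos(e), inpos(f), near(d,d), near(e,d), near(e,e), near(e,f), near(f,d)}
3. flip(d,e)  →  {above(e,d), above(e,e), above(f,f), inpos(d), inpos(e), inpos(f), near(d,d), near(d,e), near(e,d), near(e,e), near(e,f), near(f,d)}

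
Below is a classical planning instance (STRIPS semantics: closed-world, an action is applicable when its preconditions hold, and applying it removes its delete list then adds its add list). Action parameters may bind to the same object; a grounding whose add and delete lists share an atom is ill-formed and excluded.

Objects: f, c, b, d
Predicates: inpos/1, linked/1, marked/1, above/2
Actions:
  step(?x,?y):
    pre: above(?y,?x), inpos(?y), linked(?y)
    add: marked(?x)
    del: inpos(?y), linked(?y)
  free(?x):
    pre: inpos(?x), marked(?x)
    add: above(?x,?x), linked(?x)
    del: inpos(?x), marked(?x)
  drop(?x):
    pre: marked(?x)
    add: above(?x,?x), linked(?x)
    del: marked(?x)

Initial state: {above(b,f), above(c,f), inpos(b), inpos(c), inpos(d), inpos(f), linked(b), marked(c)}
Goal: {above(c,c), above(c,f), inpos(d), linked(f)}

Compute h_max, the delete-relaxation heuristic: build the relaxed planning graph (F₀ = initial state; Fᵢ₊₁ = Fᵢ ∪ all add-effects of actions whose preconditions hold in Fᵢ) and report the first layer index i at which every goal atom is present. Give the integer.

2

F0 = init (8 atoms)
F1 = F0 ∪ {above(c,c), linked(c), marked(f)}  (11 atoms)
F2 = F1 ∪ {above(f,f), linked(f)}  (13 atoms)
goal ⊆ F2  ⇒  h_max = 2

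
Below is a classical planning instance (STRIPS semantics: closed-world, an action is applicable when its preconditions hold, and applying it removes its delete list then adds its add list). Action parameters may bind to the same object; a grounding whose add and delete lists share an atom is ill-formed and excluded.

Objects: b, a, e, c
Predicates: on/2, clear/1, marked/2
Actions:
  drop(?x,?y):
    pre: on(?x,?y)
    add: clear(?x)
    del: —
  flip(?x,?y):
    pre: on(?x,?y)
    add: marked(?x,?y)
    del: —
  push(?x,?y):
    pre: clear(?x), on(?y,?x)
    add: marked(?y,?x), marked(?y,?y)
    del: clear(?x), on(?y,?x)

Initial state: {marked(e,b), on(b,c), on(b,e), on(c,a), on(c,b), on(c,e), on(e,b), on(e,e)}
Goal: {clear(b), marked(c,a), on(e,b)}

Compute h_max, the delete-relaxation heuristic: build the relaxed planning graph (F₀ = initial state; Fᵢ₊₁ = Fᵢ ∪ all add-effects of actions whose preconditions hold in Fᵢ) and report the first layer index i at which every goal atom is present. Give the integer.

1

F0 = init (8 atoms)
F1 = F0 ∪ {clear(b), clear(c), clear(e), marked(b,c), marked(b,e), marked(c,a), marked(c,b), marked(c,e), marked(e,e)}  (17 atoms)
goal ⊆ F1  ⇒  h_max = 1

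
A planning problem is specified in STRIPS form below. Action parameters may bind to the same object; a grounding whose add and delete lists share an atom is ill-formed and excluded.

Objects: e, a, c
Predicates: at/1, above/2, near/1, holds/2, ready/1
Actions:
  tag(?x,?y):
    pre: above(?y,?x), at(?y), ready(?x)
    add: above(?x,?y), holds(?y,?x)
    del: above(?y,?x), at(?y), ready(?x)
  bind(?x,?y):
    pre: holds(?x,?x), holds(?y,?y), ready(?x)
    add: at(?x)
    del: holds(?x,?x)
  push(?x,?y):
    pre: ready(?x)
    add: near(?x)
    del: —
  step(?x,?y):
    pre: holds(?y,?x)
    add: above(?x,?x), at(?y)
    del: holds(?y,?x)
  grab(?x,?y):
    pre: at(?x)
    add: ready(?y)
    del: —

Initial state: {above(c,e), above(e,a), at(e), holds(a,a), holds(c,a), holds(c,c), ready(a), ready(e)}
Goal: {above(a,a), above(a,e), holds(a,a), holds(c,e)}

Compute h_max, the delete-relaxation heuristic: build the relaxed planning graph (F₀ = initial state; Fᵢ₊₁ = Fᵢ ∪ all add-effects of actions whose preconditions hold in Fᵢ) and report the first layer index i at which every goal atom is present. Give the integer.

F0 = init (8 atoms)
F1 = F0 ∪ {above(a,a), above(a,e), above(c,c), at(a), at(c), holds(e,a), near(a), near(e), ready(c)}  (17 atoms)
F2 = F1 ∪ {above(e,c), holds(a,e), holds(c,e), near(c)}  (21 atoms)
goal ⊆ F2  ⇒  h_max = 2

2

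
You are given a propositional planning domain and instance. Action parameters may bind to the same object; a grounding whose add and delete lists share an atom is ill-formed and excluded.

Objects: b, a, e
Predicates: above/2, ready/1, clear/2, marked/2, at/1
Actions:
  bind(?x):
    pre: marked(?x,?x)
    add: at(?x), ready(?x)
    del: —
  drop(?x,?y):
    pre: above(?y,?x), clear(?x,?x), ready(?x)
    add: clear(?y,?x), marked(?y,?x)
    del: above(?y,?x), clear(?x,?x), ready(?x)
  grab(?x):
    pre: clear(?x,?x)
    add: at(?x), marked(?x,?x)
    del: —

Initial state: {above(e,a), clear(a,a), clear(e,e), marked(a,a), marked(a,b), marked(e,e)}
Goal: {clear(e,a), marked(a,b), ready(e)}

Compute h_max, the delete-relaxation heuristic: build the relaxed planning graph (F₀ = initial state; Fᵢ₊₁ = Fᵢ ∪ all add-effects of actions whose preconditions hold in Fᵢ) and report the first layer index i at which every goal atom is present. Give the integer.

F0 = init (6 atoms)
F1 = F0 ∪ {at(a), at(e), ready(a), ready(e)}  (10 atoms)
F2 = F1 ∪ {clear(e,a), marked(e,a)}  (12 atoms)
goal ⊆ F2  ⇒  h_max = 2

2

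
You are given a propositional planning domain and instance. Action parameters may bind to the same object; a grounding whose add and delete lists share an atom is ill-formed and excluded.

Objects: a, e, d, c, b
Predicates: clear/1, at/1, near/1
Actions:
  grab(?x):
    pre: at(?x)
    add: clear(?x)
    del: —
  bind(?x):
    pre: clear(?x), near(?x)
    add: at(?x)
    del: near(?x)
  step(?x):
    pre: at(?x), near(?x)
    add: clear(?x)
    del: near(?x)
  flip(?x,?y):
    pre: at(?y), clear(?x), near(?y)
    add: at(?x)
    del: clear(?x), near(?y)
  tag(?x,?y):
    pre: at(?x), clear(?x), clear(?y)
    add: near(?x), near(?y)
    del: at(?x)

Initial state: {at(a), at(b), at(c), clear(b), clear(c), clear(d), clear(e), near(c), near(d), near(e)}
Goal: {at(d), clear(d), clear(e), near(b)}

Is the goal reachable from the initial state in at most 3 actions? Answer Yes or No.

Yes

1. bind(d)  →  {at(a), at(b), at(c), at(d), clear(b), clear(c), clear(d), clear(e), near(c), near(e)}
2. tag(c,b)  →  {at(a), at(b), at(d), clear(b), clear(c), clear(d), clear(e), near(b), near(c), near(e)}
optimal plan length = 2; 2 ≤ 3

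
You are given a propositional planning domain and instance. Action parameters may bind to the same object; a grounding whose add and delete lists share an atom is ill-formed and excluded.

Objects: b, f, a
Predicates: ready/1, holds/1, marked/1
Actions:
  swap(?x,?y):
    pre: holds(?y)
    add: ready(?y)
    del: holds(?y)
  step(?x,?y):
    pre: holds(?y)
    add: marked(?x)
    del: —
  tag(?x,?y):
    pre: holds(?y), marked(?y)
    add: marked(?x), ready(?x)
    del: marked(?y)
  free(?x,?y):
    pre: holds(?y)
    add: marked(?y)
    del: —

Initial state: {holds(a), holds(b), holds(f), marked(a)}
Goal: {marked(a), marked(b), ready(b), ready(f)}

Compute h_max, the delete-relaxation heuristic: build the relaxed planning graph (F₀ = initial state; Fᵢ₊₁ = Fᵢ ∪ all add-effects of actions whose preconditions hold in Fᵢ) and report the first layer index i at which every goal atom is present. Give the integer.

1

F0 = init (4 atoms)
F1 = F0 ∪ {marked(b), marked(f), ready(a), ready(b), ready(f)}  (9 atoms)
goal ⊆ F1  ⇒  h_max = 1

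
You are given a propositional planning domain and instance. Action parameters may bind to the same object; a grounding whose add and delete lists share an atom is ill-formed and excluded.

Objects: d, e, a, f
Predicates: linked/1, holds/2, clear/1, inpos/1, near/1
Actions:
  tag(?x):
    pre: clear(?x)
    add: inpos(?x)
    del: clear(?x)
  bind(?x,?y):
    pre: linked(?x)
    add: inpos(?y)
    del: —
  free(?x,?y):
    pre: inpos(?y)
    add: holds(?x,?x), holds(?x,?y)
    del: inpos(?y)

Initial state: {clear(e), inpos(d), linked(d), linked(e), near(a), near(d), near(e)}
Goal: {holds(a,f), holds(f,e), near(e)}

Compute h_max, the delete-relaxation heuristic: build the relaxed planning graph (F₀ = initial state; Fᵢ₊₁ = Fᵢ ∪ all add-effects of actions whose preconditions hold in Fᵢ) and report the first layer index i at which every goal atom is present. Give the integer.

F0 = init (7 atoms)
F1 = F0 ∪ {holds(a,a), holds(a,d), holds(d,d), holds(e,d), holds(e,e), holds(f,d), holds(f,f), inpos(a), inpos(e), inpos(f)}  (17 atoms)
F2 = F1 ∪ {holds(a,e), holds(a,f), holds(d,a), holds(d,e), holds(d,f), holds(e,a), holds(e,f), holds(f,a), holds(f,e)}  (26 atoms)
goal ⊆ F2  ⇒  h_max = 2

2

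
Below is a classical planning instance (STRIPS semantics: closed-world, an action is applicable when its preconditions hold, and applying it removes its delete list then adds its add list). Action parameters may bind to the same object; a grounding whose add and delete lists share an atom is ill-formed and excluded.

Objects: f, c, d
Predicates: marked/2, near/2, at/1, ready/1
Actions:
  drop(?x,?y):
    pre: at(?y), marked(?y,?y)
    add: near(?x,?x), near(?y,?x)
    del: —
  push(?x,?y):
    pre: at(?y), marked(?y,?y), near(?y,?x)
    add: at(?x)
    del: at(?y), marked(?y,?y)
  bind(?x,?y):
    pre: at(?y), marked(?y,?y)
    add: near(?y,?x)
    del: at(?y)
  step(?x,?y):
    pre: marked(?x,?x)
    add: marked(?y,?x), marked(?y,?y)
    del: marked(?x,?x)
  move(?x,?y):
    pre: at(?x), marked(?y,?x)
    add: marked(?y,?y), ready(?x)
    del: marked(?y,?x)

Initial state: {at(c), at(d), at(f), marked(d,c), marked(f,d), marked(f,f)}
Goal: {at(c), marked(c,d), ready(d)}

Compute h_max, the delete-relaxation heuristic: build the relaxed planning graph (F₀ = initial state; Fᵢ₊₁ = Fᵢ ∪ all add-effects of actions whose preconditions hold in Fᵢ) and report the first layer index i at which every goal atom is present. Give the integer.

F0 = init (6 atoms)
F1 = F0 ∪ {marked(c,c), marked(c,f), marked(d,d), marked(d,f), near(c,c), near(d,d), near(f,c), near(f,d), near(f,f), ready(c), ready(d)}  (17 atoms)
F2 = F1 ∪ {marked(c,d), marked(f,c), near(c,d), near(c,f), near(d,c), near(d,f), ready(f)}  (24 atoms)
goal ⊆ F2  ⇒  h_max = 2

2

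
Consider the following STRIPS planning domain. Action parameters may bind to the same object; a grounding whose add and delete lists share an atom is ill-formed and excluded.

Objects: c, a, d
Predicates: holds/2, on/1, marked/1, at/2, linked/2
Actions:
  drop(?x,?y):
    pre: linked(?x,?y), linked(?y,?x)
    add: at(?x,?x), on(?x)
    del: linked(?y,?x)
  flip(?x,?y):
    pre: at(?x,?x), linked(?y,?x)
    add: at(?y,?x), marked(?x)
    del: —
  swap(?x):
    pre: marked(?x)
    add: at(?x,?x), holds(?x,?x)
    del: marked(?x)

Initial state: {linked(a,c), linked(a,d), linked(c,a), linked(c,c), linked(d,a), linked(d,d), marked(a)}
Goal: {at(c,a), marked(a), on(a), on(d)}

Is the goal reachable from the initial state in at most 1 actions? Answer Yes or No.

1. drop(a,d)  →  {at(a,a), linked(a,c), linked(a,d), linked(c,a), linked(c,c), linked(d,d), marked(a), on(a)}
2. drop(d,d)  →  {at(a,a), at(d,d), linked(a,c), linked(a,d), linked(c,a), linked(c,c), marked(a), on(a), on(d)}
3. flip(a,c)  →  {at(a,a), at(c,a), at(d,d), linked(a,c), linked(a,d), linked(c,a), linked(c,c), marked(a), on(a), on(d)}
optimal plan length = 3; 3 > 1

No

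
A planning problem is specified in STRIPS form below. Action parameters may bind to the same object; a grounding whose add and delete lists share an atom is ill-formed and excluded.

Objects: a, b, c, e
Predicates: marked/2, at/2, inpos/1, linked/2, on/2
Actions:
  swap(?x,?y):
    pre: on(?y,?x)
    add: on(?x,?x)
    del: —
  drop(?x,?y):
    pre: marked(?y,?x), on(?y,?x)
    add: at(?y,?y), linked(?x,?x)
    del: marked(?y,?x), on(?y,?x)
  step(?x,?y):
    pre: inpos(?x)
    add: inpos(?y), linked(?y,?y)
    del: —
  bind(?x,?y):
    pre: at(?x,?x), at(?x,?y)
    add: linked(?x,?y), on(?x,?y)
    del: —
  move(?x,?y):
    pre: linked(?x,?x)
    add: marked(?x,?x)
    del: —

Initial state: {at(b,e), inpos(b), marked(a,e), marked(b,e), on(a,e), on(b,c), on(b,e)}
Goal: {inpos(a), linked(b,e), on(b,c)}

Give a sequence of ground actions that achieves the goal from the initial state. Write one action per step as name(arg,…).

1. drop(e,b)  →  {at(b,b), at(b,e), inpos(b), linked(e,e), marked(a,e), on(a,e), on(b,c)}
2. step(b,a)  →  {at(b,b), at(b,e), inpos(a), inpos(b), linked(a,a), linked(e,e), marked(a,e), on(a,e), on(b,c)}
3. bind(b,e)  →  {at(b,b), at(b,e), inpos(a), inpos(b), linked(a,a), linked(b,e), linked(e,e), marked(a,e), on(a,e), on(b,c), on(b,e)}

drop(e,b); step(b,a); bind(b,e)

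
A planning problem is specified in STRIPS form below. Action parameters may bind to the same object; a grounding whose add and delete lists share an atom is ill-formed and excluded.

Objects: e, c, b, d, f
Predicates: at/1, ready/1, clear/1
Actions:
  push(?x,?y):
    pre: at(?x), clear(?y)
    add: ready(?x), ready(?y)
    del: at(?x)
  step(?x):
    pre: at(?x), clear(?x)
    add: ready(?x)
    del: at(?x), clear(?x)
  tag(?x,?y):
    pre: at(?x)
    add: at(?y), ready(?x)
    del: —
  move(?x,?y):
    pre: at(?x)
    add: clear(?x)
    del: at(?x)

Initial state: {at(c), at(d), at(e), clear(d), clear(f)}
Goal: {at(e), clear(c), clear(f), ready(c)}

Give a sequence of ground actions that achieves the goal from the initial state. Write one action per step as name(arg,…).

1. tag(c,e)  →  {at(c), at(d), at(e), clear(d), clear(f), ready(c)}
2. move(c,e)  →  {at(d), at(e), clear(c), clear(d), clear(f), ready(c)}

tag(c,e); move(c,e)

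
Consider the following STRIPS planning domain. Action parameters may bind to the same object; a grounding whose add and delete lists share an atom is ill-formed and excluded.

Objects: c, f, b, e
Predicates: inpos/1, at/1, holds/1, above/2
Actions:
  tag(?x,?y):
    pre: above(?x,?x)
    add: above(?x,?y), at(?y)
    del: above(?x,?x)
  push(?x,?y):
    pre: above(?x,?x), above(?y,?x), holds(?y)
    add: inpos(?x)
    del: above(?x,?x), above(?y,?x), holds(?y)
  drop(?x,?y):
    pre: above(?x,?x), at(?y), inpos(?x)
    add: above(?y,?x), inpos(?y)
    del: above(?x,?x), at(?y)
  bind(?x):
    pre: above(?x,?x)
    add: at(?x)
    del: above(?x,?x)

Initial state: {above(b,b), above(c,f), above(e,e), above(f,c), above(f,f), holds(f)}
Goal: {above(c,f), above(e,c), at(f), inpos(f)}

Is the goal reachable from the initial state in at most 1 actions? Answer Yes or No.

1. tag(b,f)  →  {above(b,f), above(c,f), above(e,e), above(f,c), above(f,f), at(f), holds(f)}
2. tag(e,c)  →  {above(b,f), above(c,f), above(e,c), above(f,c), above(f,f), at(c), at(f), holds(f)}
3. push(f,f)  →  {above(b,f), above(c,f), above(e,c), above(f,c), at(c), at(f), inpos(f)}
optimal plan length = 3; 3 > 1

No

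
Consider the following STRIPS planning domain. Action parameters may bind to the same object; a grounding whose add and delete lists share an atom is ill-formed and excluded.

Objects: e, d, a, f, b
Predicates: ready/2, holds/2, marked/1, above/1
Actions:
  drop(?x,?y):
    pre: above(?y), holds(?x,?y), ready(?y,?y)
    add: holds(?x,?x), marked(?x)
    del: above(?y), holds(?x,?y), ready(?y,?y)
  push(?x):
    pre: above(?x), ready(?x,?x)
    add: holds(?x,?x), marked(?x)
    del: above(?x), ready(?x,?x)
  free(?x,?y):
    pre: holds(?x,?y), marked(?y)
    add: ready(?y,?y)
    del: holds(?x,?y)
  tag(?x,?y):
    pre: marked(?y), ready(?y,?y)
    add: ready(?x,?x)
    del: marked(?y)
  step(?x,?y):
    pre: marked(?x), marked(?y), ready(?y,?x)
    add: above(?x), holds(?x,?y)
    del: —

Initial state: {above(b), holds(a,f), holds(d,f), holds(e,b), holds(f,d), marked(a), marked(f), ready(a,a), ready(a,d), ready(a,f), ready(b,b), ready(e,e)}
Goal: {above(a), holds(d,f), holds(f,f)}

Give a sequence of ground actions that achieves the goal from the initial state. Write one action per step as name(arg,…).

free(a,f); step(a,a); step(f,f)

1. free(a,f)  →  {above(b), holds(d,f), holds(e,b), holds(f,d), marked(a), marked(f), ready(a,a), ready(a,d), ready(a,f), ready(b,b), ready(e,e), ready(f,f)}
2. step(a,a)  →  {above(a), above(b), holds(a,a), holds(d,f), holds(e,b), holds(f,d), marked(a), marked(f), ready(a,a), ready(a,d), ready(a,f), ready(b,b), ready(e,e), ready(f,f)}
3. step(f,f)  →  {above(a), above(b), above(f), holds(a,a), holds(d,f), holds(e,b), holds(f,d), holds(f,f), marked(a), marked(f), ready(a,a), ready(a,d), ready(a,f), ready(b,b), ready(e,e), ready(f,f)}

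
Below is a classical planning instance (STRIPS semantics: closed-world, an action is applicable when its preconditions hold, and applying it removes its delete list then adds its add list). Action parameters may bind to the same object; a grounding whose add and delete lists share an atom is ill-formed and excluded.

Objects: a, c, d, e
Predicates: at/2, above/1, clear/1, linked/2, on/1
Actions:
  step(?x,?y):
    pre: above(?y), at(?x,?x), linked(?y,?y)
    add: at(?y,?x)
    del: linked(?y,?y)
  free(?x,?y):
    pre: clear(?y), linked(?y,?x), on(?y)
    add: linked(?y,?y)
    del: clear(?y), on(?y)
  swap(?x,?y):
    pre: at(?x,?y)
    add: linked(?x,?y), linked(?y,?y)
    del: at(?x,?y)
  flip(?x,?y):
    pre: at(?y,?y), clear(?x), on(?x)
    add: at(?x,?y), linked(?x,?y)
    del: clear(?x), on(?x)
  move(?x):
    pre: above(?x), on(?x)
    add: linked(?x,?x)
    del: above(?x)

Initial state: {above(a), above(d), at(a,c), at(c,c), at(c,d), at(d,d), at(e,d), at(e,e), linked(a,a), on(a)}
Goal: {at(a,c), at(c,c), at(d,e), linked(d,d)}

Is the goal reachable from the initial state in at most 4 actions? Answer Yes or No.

Yes

1. swap(c,d)  →  {above(a), above(d), at(a,c), at(c,c), at(d,d), at(e,d), at(e,e), linked(a,a), linked(c,d), linked(d,d), on(a)}
2. step(e,d)  →  {above(a), above(d), at(a,c), at(c,c), at(d,d), at(d,e), at(e,d), at(e,e), linked(a,a), linked(c,d), on(a)}
3. swap(d,d)  →  {above(a), above(d), at(a,c), at(c,c), at(d,e), at(e,d), at(e,e), linked(a,a), linked(c,d), linked(d,d), on(a)}
optimal plan length = 3; 3 ≤ 4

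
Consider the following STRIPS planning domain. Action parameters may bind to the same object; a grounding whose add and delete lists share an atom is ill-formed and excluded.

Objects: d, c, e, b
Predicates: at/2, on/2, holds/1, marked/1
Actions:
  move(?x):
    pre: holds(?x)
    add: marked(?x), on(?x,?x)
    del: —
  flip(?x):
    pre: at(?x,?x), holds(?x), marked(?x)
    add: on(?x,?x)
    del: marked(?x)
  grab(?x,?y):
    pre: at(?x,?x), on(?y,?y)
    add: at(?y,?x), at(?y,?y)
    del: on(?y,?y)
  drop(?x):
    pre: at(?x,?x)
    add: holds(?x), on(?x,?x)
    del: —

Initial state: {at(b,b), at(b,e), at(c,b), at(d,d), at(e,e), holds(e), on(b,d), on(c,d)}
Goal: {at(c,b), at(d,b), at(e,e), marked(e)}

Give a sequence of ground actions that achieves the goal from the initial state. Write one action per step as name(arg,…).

move(e); drop(d); grab(b,d)

1. move(e)  →  {at(b,b), at(b,e), at(c,b), at(d,d), at(e,e), holds(e), marked(e), on(b,d), on(c,d), on(e,e)}
2. drop(d)  →  {at(b,b), at(b,e), at(c,b), at(d,d), at(e,e), holds(d), holds(e), marked(e), on(b,d), on(c,d), on(d,d), on(e,e)}
3. grab(b,d)  →  {at(b,b), at(b,e), at(c,b), at(d,b), at(d,d), at(e,e), holds(d), holds(e), marked(e), on(b,d), on(c,d), on(e,e)}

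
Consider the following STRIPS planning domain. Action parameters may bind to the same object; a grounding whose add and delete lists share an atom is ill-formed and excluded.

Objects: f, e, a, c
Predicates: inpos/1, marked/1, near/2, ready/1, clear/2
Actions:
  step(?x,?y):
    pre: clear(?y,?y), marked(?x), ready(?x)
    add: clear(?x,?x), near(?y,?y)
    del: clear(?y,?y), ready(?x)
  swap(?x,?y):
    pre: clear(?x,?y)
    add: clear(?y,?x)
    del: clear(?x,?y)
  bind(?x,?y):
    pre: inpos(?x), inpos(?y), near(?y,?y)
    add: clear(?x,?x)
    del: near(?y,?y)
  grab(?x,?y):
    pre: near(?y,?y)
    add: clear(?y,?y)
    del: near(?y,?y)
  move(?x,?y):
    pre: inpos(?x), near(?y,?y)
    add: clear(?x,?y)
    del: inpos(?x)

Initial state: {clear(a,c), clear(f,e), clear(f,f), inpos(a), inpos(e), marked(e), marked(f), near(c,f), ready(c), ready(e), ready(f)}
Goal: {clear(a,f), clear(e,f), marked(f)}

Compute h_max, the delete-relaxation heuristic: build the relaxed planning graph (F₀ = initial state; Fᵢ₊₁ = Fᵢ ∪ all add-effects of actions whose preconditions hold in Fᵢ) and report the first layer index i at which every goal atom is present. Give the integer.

F0 = init (11 atoms)
F1 = F0 ∪ {clear(c,a), clear(e,e), clear(e,f), near(f,f)}  (15 atoms)
F2 = F1 ∪ {clear(a,f), near(e,e)}  (17 atoms)
goal ⊆ F2  ⇒  h_max = 2

2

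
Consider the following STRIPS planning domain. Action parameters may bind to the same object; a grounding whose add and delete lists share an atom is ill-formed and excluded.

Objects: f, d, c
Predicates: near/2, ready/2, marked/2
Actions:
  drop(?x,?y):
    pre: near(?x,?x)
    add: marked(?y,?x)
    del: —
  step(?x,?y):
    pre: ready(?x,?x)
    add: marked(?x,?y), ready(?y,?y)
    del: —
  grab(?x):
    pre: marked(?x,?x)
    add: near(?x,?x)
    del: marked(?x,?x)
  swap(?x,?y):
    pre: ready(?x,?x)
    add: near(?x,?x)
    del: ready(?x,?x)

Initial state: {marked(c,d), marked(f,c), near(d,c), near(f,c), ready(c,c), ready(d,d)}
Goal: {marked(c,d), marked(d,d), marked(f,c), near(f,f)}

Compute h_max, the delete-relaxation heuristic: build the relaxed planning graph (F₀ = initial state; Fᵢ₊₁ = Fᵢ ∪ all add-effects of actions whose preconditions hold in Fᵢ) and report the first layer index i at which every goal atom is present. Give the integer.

F0 = init (6 atoms)
F1 = F0 ∪ {marked(c,c), marked(c,f), marked(d,c), marked(d,d), marked(d,f), near(c,c), near(d,d), ready(f,f)}  (14 atoms)
F2 = F1 ∪ {marked(f,d), marked(f,f), near(f,f)}  (17 atoms)
goal ⊆ F2  ⇒  h_max = 2

2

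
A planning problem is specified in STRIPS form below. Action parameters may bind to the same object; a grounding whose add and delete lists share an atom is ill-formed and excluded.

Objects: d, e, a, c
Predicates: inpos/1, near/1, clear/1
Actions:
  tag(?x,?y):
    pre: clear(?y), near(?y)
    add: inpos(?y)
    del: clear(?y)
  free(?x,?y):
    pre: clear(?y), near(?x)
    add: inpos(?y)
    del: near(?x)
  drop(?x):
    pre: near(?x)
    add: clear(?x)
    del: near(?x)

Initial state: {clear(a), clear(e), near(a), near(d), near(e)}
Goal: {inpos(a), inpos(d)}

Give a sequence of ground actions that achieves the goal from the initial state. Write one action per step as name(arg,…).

1. tag(d,a)  →  {clear(e), inpos(a), near(a), near(d), near(e)}
2. drop(d)  →  {clear(d), clear(e), inpos(a), near(a), near(e)}
3. free(e,d)  →  {clear(d), clear(e), inpos(a), inpos(d), near(a)}

tag(d,a); drop(d); free(e,d)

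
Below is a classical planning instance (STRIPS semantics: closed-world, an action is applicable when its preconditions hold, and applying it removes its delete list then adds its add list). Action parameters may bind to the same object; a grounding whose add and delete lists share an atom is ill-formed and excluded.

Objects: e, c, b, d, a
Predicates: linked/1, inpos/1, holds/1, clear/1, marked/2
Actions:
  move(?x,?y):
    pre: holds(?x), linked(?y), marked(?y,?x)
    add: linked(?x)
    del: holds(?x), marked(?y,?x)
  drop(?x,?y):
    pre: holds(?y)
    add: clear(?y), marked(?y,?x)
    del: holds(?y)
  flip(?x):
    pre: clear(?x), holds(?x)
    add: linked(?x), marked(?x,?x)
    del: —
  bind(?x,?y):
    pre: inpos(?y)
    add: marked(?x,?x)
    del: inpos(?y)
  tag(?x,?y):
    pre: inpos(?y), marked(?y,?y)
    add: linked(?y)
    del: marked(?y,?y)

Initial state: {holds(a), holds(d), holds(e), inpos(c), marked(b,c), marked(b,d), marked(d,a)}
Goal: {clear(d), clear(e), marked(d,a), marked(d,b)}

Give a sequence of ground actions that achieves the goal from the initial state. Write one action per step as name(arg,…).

drop(e,e); drop(b,d)

1. drop(e,e)  →  {clear(e), holds(a), holds(d), inpos(c), marked(b,c), marked(b,d), marked(d,a), marked(e,e)}
2. drop(b,d)  →  {clear(d), clear(e), holds(a), inpos(c), marked(b,c), marked(b,d), marked(d,a), marked(d,b), marked(e,e)}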